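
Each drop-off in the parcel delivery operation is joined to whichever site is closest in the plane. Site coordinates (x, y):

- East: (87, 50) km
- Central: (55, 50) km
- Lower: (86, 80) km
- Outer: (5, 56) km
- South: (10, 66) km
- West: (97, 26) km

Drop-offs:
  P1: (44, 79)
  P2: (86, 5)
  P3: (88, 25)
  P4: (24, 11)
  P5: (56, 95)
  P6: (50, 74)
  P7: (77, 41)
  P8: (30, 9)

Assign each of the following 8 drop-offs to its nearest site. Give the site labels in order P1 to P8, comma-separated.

P1 → Central (d²=962.00)
P2 → West (d²=562.00)
P3 → West (d²=82.00)
P4 → Outer (d²=2386.00)
P5 → Lower (d²=1125.00)
P6 → Central (d²=601.00)
P7 → East (d²=181.00)
P8 → Central (d²=2306.00)

Central, West, West, Outer, Lower, Central, East, Central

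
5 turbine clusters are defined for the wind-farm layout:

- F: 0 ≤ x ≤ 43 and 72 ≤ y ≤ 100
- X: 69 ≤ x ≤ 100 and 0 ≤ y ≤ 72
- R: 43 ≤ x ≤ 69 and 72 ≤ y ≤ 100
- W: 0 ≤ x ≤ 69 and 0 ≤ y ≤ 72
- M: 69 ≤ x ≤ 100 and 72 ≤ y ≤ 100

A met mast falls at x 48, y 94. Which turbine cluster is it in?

R

The point has x = 48 and y = 94.
Only R satisfies 43 ≤ x ≤ 69 and 72 ≤ y ≤ 100.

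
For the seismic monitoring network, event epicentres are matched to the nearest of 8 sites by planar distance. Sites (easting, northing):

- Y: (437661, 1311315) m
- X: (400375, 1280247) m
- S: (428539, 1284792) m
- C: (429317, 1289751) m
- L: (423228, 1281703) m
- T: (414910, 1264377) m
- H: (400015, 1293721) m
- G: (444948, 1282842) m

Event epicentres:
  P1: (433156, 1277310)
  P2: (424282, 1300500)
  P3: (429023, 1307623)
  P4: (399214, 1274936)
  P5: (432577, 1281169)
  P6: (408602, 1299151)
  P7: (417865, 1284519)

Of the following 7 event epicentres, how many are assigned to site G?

P1 → S
P2 → C
P3 → Y
P4 → X
P5 → S
P6 → H
P7 → L
0 of the 7 go to G.

0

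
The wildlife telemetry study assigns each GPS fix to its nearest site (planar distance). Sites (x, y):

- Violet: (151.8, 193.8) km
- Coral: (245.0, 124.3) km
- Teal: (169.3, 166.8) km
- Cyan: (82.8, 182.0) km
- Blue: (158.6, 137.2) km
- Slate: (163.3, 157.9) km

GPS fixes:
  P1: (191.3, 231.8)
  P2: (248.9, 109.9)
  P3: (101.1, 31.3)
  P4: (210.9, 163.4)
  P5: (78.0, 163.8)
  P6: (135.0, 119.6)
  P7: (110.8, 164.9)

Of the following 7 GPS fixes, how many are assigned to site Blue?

P1 → Violet
P2 → Coral
P3 → Blue
P4 → Teal
P5 → Cyan
P6 → Blue
P7 → Cyan
2 of the 7 go to Blue.

2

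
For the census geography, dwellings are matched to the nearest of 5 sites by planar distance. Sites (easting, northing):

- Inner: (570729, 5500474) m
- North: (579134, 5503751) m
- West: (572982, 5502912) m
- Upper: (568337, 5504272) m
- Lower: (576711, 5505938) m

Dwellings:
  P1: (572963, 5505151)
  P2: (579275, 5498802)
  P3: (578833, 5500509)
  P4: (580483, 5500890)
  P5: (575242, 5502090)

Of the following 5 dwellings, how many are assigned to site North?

P1 → West
P2 → North
P3 → North
P4 → North
P5 → West
3 of the 5 go to North.

3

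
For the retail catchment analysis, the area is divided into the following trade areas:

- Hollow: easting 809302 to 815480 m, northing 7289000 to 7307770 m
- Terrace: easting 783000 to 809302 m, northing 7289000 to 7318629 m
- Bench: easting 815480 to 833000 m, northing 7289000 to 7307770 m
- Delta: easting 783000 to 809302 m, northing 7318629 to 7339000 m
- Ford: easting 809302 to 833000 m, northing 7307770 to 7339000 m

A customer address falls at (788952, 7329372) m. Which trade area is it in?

Delta

The point has easting = 788952 and northing = 7329372.
Only Delta satisfies 783000 ≤ easting ≤ 809302 and 7318629 ≤ northing ≤ 7339000.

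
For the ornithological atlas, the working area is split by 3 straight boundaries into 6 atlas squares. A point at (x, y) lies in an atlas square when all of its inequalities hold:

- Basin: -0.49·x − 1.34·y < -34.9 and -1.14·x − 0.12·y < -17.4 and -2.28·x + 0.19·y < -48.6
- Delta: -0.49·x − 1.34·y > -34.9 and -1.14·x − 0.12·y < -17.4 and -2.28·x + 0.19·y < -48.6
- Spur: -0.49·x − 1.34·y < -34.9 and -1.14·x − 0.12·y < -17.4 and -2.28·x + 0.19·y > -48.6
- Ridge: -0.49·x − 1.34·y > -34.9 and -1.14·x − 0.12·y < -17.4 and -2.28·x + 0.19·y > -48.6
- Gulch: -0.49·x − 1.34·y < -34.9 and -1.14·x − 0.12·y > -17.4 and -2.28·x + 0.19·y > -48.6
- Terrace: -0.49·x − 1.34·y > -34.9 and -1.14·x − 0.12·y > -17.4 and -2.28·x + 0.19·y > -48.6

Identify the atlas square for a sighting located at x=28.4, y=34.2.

-0.49·28.4 − 1.34·34.2 = -59.744, which is < -34.9
-1.14·28.4 − 0.12·34.2 = -36.480, which is < -17.4
-2.28·28.4 + 0.19·34.2 = -58.254, which is < -48.6
This sign pattern matches Basin.

Basin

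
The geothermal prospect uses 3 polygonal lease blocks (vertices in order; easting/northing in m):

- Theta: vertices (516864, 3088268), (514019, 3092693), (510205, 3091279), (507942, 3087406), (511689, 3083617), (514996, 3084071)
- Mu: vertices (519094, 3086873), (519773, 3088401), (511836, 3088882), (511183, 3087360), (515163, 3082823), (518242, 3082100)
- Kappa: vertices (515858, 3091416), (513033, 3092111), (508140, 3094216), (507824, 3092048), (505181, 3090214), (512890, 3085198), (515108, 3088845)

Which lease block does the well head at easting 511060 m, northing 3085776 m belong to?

Theta

Cast a ray rightward from (511060, 3085776). For each polygon, the edges (by vertex number in listed order) whose endpoints lie on opposite sides of northing = 3085776, where each meets that height, and whether that is right or left of the point:
Theta: 4–5 at easting≈509553.9 (left), 6–1 at easting≈515754.9 (right) → 1 crossing.
Mu: 4–5 at easting≈512572.5 (right), 6–1 at easting≈518898.2 (right) → 2 crossings.
Kappa: 5–6 at easting≈512001.7 (right), 6–7 at easting≈513241.5 (right) → 2 crossings.
Only Theta has an odd count, so the point is inside Theta.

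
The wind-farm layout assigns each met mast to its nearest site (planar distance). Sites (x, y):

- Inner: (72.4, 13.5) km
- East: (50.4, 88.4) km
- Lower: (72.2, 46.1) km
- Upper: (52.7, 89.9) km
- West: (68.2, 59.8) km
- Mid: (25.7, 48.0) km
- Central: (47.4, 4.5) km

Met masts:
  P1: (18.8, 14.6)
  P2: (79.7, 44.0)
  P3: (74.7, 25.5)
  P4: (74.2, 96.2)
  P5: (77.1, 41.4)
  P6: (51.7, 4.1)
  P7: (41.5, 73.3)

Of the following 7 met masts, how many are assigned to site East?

1

P1 → Central
P2 → Lower
P3 → Inner
P4 → Upper
P5 → Lower
P6 → Central
P7 → East
1 of the 7 goes to East.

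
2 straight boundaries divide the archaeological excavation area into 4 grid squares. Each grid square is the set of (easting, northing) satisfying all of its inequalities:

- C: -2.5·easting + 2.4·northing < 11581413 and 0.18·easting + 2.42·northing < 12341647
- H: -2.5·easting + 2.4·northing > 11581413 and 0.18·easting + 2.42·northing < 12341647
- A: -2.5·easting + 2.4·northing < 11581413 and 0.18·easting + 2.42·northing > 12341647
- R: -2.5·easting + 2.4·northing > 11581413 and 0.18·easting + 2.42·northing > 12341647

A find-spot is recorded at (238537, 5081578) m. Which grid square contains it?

H

-2.5·238537 + 2.4·5081578 = 11599444.700, which is > 11581413
0.18·238537 + 2.42·5081578 = 12340355.420, which is < 12341647
This sign pattern matches H.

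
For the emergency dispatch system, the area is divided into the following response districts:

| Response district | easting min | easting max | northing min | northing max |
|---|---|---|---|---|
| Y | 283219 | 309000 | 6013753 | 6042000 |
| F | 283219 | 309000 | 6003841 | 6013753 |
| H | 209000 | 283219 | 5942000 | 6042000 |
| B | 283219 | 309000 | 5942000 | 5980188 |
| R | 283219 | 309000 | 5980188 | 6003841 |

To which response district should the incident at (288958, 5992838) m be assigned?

The point has easting = 288958 and northing = 5992838.
Only R satisfies 283219 ≤ easting ≤ 309000 and 5980188 ≤ northing ≤ 6003841.

R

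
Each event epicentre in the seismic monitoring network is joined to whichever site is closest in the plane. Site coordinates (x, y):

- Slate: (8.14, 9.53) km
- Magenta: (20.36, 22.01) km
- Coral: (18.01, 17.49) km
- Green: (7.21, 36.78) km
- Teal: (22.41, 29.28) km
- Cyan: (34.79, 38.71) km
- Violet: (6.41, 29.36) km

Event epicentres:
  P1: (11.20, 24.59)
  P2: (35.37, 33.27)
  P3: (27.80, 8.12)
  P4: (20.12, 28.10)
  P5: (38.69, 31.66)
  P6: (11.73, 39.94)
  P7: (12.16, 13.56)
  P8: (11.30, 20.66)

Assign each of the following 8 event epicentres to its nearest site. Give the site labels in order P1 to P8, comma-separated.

Violet, Cyan, Coral, Teal, Cyan, Green, Slate, Coral

P1 → Violet (d²=45.70)
P2 → Cyan (d²=29.93)
P3 → Coral (d²=183.64)
P4 → Teal (d²=6.64)
P5 → Cyan (d²=64.91)
P6 → Green (d²=30.42)
P7 → Slate (d²=32.40)
P8 → Coral (d²=55.07)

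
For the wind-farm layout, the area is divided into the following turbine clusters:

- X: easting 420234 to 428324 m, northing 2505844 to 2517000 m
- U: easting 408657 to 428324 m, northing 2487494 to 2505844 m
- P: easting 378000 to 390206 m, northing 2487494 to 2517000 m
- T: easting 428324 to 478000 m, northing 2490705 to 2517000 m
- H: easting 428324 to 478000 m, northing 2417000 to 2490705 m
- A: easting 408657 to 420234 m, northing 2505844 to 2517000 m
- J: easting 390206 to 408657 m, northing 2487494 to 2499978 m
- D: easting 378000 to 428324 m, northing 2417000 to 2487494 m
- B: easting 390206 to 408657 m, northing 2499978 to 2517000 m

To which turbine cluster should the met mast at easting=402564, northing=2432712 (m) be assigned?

D

The point has easting = 402564 and northing = 2432712.
Only D satisfies 378000 ≤ easting ≤ 428324 and 2417000 ≤ northing ≤ 2487494.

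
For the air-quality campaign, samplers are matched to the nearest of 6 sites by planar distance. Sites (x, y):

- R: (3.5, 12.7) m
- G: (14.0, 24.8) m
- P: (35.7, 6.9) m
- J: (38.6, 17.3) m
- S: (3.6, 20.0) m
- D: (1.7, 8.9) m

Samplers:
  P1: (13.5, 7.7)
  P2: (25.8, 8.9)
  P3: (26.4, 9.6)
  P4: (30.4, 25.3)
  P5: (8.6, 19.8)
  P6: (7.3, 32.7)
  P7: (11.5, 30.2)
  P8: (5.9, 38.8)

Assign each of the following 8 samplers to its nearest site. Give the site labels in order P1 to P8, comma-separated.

R, P, P, J, S, G, G, G

P1 → R (d²=125.00)
P2 → P (d²=102.01)
P3 → P (d²=93.78)
P4 → J (d²=131.24)
P5 → S (d²=25.04)
P6 → G (d²=107.30)
P7 → G (d²=35.41)
P8 → G (d²=261.61)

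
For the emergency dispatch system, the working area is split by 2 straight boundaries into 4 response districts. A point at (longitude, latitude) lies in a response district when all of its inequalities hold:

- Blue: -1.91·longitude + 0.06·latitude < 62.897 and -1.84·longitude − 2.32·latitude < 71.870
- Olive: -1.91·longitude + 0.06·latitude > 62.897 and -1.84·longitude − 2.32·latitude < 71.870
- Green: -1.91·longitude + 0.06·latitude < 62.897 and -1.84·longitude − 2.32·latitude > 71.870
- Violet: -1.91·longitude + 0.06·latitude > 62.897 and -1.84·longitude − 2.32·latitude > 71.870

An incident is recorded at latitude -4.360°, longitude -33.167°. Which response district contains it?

-1.91·-33.167 + 0.06·-4.360 = 63.087, which is > 62.897
-1.84·-33.167 − 2.32·-4.360 = 71.142, which is < 71.870
This sign pattern matches Olive.

Olive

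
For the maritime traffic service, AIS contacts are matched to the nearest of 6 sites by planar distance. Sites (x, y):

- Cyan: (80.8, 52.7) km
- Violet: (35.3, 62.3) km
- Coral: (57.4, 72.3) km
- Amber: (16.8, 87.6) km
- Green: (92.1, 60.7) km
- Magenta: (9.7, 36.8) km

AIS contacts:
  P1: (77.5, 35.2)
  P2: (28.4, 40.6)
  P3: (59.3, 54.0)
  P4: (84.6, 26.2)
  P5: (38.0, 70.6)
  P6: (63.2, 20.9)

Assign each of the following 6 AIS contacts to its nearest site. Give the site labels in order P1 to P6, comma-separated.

P1 → Cyan (d²=317.14)
P2 → Magenta (d²=364.13)
P3 → Coral (d²=338.50)
P4 → Cyan (d²=716.69)
P5 → Violet (d²=76.18)
P6 → Cyan (d²=1321.00)

Cyan, Magenta, Coral, Cyan, Violet, Cyan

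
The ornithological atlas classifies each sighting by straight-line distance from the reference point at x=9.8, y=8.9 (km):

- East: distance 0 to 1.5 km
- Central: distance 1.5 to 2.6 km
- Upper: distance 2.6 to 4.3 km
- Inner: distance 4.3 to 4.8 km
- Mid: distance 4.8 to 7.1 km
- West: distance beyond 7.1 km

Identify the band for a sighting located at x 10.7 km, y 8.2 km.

Distance = √((10.7−9.8)² + (8.2−8.9)²) = √(0.810 + 0.490) = 1.140 km.
0 ≤ 1.140 < 1.5 → East.

East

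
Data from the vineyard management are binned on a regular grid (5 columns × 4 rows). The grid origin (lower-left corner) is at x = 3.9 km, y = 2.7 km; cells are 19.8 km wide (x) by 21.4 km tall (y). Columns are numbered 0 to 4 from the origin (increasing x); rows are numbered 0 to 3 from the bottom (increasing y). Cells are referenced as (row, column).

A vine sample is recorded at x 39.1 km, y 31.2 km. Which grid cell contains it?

(1, 1)

Column index: ⌊(39.1 − 3.9) / 19.8⌋ = ⌊1.778⌋ = 1
Row offset from origin: ⌊(31.2 − 2.7) / 21.4⌋ = ⌊1.332⌋ = 1 → row 1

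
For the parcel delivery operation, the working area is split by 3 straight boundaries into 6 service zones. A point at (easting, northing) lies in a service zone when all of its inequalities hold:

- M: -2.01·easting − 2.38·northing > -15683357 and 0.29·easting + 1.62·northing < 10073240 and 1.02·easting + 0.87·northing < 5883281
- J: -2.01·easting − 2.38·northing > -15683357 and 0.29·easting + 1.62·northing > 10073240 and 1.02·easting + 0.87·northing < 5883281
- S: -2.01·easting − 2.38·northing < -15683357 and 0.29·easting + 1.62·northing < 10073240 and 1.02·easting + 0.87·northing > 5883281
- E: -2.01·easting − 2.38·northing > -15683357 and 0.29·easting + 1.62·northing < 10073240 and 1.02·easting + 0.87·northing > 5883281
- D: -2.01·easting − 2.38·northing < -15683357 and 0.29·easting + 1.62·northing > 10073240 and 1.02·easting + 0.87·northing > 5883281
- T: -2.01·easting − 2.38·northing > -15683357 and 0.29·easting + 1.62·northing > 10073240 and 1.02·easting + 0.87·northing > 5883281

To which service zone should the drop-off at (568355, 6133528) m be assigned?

D

-2.01·568355 − 2.38·6133528 = -15740190.190, which is < -15683357
0.29·568355 + 1.62·6133528 = 10101138.310, which is > 10073240
1.02·568355 + 0.87·6133528 = 5915891.460, which is > 5883281
This sign pattern matches D.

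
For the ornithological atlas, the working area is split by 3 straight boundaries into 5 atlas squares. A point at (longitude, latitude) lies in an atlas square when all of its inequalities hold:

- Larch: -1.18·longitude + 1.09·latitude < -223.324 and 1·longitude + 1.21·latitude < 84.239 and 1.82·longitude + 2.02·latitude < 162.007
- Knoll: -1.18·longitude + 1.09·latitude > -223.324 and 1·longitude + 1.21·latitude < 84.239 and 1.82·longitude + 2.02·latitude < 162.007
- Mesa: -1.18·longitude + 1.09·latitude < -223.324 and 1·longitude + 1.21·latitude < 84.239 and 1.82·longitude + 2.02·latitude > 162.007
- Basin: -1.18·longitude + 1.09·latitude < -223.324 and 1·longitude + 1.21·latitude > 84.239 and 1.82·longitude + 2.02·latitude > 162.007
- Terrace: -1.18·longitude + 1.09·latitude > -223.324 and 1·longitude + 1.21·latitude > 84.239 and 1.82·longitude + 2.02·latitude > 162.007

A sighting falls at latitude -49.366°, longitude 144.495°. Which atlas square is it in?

-1.18·144.495 + 1.09·-49.366 = -224.313, which is < -223.324
1·144.495 + 1.21·-49.366 = 84.762, which is > 84.239
1.82·144.495 + 2.02·-49.366 = 163.262, which is > 162.007
This sign pattern matches Basin.

Basin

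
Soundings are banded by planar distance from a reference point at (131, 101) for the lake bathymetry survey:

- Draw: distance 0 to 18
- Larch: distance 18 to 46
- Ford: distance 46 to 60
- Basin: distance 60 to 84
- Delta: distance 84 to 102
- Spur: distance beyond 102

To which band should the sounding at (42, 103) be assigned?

Distance = √((42−131)² + (103−101)²) = √(7921.000 + 4.000) = 89.022.
84 ≤ 89.022 < 102 → Delta.

Delta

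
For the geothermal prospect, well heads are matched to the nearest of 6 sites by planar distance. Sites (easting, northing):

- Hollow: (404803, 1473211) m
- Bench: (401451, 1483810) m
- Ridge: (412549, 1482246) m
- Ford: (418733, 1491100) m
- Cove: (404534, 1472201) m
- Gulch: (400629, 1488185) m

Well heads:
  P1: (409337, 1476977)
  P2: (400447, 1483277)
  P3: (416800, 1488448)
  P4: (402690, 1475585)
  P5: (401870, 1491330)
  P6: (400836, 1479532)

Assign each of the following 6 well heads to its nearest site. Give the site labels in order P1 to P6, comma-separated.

P1 → Hollow (d²=34739912.00)
P2 → Bench (d²=1292105.00)
P3 → Ford (d²=10769593.00)
P4 → Hollow (d²=10100645.00)
P5 → Gulch (d²=11431106.00)
P6 → Bench (d²=18679509.00)

Hollow, Bench, Ford, Hollow, Gulch, Bench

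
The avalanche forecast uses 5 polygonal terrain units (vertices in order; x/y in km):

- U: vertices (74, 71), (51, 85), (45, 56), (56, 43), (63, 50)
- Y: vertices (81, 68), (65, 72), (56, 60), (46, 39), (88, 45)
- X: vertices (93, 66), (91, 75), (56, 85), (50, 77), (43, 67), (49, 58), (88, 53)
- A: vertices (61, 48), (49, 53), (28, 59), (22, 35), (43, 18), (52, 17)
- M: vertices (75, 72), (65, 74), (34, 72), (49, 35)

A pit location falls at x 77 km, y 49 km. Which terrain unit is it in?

Cast a ray rightward from (77, 49). For each polygon, the edges (by vertex number in listed order) whose endpoints lie on opposite sides of y = 49, where each meets that height, and whether that is right or left of the point:
U: 3–4 at x≈50.9 (left), 4–5 at x≈62.0 (left) → 0 crossings.
Y: 3–4 at x≈50.8 (left), 5–1 at x≈86.8 (right) → 1 crossing.
X: no edge straddles that height → 0 crossings.
A: 1–2 at x≈58.6 (left), 3–4 at x≈25.5 (left) → 0 crossings.
M: 3–4 at x≈43.3 (left), 4–1 at x≈58.8 (left) → 0 crossings.
Only Y has an odd count, so the point is inside Y.

Y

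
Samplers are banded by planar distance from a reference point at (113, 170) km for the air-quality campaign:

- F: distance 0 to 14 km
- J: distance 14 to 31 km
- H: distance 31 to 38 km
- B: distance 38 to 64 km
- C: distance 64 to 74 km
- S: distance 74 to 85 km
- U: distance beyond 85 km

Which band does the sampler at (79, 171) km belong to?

H

Distance = √((79−113)² + (171−170)²) = √(1156.000 + 1.000) = 34.015 km.
31 ≤ 34.015 < 38 → H.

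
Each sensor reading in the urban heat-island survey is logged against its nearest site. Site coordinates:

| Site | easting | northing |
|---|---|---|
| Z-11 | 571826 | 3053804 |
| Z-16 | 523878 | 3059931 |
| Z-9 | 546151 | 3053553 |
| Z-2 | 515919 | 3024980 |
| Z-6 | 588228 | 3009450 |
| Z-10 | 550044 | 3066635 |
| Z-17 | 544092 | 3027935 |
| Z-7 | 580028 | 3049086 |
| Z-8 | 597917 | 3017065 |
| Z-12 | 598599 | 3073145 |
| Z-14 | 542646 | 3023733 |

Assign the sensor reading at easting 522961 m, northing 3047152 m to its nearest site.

Squared distances to each site:
Z-11: 2432037329.000; Z-16: 164143730.000; Z-9: 578748901.000; Z-2: 541187348.000; Z-6: 5681222093.000; Z-10: 1113076178.000; Z-17: 815812250.000; Z-7: 3260382845.000; Z-8: 6523629505.000; Z-12: 6396743093.000; Z-14: 935948786.000.
Minimum at Z-16.

Z-16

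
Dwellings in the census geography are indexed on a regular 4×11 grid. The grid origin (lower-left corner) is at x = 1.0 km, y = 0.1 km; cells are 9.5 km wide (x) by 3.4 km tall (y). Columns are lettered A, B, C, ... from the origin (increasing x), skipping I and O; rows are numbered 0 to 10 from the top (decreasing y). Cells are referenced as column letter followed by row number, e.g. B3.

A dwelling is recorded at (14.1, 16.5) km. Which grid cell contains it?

B6

Column index: ⌊(14.1 − 1.0) / 9.5⌋ = ⌊1.379⌋ = 1 → column B
Row offset from origin: ⌊(16.5 − 0.1) / 3.4⌋ = ⌊4.824⌋ = 4 → row 6 (counted from top)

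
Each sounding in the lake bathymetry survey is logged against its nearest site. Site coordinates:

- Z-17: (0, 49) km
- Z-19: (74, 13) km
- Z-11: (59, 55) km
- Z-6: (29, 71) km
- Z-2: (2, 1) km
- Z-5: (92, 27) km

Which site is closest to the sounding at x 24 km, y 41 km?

Squared distances to each site:
Z-17: 640.000; Z-19: 3284.000; Z-11: 1421.000; Z-6: 925.000; Z-2: 2084.000; Z-5: 4820.000.
Minimum at Z-17.

Z-17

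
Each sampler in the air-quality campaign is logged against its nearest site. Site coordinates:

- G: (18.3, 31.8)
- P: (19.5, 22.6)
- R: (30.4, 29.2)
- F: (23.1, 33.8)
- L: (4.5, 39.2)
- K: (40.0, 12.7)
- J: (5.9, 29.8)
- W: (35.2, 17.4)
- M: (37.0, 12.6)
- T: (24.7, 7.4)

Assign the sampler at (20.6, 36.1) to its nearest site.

Squared distances to each site:
G: 23.780; P: 183.460; R: 143.650; F: 11.540; L: 268.820; K: 923.920; J: 255.780; W: 562.850; M: 821.210; T: 840.500.
Minimum at F.

F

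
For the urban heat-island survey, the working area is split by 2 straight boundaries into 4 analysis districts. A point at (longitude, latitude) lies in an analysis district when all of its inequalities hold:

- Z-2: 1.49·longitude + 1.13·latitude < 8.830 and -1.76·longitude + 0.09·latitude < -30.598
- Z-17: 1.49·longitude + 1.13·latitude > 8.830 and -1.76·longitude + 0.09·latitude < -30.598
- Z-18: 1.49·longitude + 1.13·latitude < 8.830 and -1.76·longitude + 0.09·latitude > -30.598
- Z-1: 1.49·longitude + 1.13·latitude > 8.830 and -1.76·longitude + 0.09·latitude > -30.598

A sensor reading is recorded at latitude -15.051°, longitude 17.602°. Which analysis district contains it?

1.49·17.602 + 1.13·-15.051 = 9.219, which is > 8.830
-1.76·17.602 + 0.09·-15.051 = -32.334, which is < -30.598
This sign pattern matches Z-17.

Z-17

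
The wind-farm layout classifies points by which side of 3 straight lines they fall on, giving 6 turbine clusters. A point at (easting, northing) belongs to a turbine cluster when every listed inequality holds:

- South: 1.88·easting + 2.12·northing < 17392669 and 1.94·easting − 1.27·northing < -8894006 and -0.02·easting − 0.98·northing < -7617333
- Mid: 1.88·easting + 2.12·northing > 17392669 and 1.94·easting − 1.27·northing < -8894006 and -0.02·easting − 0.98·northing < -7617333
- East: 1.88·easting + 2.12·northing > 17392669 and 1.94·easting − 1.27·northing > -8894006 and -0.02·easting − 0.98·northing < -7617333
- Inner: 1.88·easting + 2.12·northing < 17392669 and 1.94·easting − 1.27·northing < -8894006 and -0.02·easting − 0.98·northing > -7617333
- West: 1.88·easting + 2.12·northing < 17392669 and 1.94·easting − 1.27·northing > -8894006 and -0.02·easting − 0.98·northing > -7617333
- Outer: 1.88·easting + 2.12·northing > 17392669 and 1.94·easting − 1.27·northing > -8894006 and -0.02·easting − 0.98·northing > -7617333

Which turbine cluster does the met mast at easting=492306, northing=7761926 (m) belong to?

1.88·492306 + 2.12·7761926 = 17380818.400, which is < 17392669
1.94·492306 − 1.27·7761926 = -8902572.380, which is < -8894006
-0.02·492306 − 0.98·7761926 = -7616533.600, which is > -7617333
This sign pattern matches Inner.

Inner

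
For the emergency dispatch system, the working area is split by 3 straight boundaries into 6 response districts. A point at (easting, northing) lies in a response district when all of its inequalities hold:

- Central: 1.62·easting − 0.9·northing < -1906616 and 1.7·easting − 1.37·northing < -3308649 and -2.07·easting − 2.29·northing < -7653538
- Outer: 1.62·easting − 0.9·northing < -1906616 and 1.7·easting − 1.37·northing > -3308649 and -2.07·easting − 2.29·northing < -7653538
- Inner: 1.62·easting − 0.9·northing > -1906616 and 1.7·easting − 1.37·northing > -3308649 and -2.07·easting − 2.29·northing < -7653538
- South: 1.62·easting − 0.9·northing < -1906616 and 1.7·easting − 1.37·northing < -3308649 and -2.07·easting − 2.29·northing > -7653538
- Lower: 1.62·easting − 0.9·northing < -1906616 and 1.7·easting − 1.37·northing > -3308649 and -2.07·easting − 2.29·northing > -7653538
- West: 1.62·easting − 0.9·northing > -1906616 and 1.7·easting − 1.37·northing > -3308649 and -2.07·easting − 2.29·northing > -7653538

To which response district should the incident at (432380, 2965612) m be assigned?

1.62·432380 − 0.9·2965612 = -1968595.200, which is < -1906616
1.7·432380 − 1.37·2965612 = -3327842.440, which is < -3308649
-2.07·432380 − 2.29·2965612 = -7686278.080, which is < -7653538
This sign pattern matches Central.

Central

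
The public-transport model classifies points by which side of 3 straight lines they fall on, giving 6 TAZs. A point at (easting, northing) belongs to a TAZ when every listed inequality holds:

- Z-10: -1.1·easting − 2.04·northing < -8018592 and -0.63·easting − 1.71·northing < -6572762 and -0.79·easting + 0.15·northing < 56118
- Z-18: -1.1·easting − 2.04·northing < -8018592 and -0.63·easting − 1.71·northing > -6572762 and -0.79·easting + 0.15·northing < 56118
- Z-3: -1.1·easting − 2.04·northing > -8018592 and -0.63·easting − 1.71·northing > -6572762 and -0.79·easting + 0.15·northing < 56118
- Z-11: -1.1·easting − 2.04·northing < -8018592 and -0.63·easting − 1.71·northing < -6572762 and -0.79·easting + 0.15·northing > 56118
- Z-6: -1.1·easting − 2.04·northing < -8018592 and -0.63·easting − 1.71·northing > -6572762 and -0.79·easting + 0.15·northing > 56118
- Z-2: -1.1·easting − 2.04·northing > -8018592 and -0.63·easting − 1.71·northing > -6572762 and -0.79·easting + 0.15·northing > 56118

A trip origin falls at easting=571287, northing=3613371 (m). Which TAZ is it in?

-1.1·571287 − 2.04·3613371 = -7999692.540, which is > -8018592
-0.63·571287 − 1.71·3613371 = -6538775.220, which is > -6572762
-0.79·571287 + 0.15·3613371 = 90688.920, which is > 56118
This sign pattern matches Z-2.

Z-2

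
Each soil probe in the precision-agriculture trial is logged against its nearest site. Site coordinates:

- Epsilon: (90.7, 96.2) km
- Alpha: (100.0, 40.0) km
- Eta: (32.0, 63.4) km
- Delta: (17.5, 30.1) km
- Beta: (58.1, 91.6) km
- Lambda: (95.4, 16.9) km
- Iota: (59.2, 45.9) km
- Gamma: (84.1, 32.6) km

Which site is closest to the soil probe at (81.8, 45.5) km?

Squared distances to each site:
Epsilon: 2649.700; Alpha: 361.490; Eta: 2800.450; Delta: 4371.650; Beta: 2686.900; Lambda: 1002.920; Iota: 510.920; Gamma: 171.700.
Minimum at Gamma.

Gamma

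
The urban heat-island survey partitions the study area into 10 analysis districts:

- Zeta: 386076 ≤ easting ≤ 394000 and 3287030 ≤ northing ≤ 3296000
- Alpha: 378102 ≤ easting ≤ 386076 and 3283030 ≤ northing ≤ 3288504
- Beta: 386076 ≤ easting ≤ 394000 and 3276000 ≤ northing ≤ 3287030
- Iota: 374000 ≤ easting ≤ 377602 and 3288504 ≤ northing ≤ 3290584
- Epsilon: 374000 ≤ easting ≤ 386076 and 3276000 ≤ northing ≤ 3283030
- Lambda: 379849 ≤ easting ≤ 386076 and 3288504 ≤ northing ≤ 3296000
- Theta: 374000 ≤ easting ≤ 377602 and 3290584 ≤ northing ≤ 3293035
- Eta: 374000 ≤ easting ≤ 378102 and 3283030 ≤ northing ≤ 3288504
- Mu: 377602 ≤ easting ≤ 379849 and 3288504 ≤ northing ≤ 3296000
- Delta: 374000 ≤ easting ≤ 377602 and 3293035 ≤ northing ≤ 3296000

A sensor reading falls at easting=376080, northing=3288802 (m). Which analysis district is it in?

Iota

The point has easting = 376080 and northing = 3288802.
Only Iota satisfies 374000 ≤ easting ≤ 377602 and 3288504 ≤ northing ≤ 3290584.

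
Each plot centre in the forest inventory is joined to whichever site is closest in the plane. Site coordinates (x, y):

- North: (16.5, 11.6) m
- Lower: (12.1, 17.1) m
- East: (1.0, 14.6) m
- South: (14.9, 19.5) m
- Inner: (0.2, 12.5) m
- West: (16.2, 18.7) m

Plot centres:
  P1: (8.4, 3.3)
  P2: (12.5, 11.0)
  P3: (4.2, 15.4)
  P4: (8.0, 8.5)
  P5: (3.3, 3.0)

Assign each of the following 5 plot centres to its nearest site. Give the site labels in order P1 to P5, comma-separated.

P1 → North (d²=134.50)
P2 → North (d²=16.36)
P3 → East (d²=10.88)
P4 → Inner (d²=76.84)
P5 → Inner (d²=99.86)

North, North, East, Inner, Inner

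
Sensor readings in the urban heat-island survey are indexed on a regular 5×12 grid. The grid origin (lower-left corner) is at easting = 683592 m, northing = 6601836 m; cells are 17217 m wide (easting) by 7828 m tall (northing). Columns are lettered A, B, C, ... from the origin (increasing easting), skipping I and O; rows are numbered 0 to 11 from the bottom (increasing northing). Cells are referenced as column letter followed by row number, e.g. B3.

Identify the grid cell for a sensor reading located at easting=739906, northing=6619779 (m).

Column index: ⌊(739906 − 683592) / 17217⌋ = ⌊3.271⌋ = 3 → column D
Row offset from origin: ⌊(6619779 − 6601836) / 7828⌋ = ⌊2.292⌋ = 2 → row 2

D2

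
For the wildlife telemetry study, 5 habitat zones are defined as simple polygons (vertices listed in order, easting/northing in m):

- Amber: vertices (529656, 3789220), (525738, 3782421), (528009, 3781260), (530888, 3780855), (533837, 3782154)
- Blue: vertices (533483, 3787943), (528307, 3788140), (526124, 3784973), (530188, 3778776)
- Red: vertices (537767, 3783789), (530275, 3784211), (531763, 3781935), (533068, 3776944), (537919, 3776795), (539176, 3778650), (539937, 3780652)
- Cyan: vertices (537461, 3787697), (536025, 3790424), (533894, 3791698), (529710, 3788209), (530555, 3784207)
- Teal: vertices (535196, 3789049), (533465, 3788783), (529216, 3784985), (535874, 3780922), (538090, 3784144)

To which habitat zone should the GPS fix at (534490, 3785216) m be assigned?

Cast a ray rightward from (534490, 3785216). For each polygon, the edges (by vertex number in listed order) whose endpoints lie on opposite sides of northing = 3785216, where each meets that height, and whether that is right or left of the point:
Amber: 1–2 at easting≈527348.7 (left), 5–1 at easting≈532025.2 (left) → 0 crossings.
Blue: 2–3 at easting≈526291.5 (left), 4–1 at easting≈532502.8 (left) → 0 crossings.
Red: no edge straddles that height → 0 crossings.
Cyan: 4–5 at easting≈530342.0 (left), 5–1 at easting≈532551.6 (left) → 0 crossings.
Teal: 2–3 at easting≈529474.4 (left), 5–1 at easting≈537457.5 (right) → 1 crossing.
Only Teal has an odd count, so the point is inside Teal.

Teal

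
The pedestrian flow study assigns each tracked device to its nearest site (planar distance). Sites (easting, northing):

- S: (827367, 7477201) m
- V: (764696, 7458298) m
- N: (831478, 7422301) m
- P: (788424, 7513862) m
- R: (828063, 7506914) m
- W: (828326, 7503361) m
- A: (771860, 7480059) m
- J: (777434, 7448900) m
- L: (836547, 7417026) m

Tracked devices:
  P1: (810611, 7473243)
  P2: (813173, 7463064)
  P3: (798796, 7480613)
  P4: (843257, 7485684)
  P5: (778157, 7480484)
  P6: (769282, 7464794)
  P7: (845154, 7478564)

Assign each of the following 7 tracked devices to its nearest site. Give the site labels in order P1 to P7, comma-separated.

P1 → S (d²=296429300.00)
P2 → S (d²=401324405.00)
P3 → A (d²=725855012.00)
P4 → S (d²=324453389.00)
P5 → A (d²=39832834.00)
P6 → V (d²=63229412.00)
P7 → S (d²=318235138.00)

S, S, A, S, A, V, S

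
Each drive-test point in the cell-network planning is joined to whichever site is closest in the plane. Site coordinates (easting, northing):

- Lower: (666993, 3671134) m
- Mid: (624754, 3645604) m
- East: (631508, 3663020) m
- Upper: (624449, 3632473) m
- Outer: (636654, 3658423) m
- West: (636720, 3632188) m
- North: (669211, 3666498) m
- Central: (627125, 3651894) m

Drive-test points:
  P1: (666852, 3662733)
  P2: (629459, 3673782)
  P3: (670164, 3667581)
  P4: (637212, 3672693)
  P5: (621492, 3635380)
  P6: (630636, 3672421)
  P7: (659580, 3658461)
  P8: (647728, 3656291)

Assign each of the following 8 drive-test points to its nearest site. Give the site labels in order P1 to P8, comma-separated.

P1 → North (d²=19740106.00)
P2 → East (d²=120019045.00)
P3 → North (d²=2081098.00)
P4 → East (d²=126102545.00)
P5 → Upper (d²=17194498.00)
P6 → East (d²=89139185.00)
P7 → North (d²=157349530.00)
P8 → Outer (d²=127178900.00)

North, East, North, East, Upper, East, North, Outer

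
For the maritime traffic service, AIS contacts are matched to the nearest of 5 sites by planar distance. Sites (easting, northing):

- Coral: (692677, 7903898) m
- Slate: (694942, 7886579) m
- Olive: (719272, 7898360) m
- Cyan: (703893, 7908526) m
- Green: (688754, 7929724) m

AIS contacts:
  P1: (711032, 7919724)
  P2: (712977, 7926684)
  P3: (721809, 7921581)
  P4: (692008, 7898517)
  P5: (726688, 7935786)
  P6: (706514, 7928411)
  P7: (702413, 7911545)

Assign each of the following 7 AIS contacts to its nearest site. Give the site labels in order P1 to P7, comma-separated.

Cyan, Cyan, Cyan, Coral, Cyan, Green, Cyan

P1 → Cyan (d²=176360525.00)
P2 → Cyan (d²=412232020.00)
P3 → Cyan (d²=491416081.00)
P4 → Coral (d²=29402722.00)
P5 → Cyan (d²=1262719625.00)
P6 → Green (d²=317141569.00)
P7 → Cyan (d²=11304761.00)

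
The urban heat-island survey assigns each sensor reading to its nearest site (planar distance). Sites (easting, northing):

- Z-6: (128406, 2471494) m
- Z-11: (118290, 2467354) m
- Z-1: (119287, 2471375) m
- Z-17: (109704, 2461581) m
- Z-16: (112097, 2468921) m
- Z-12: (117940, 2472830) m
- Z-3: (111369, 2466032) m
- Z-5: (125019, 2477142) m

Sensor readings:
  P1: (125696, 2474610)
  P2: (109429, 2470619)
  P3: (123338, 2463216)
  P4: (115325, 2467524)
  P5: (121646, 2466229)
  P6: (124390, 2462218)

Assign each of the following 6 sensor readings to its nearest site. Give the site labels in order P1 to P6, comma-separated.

Z-5, Z-16, Z-11, Z-11, Z-11, Z-11

P1 → Z-5 (d²=6869353.00)
P2 → Z-16 (d²=10001428.00)
P3 → Z-11 (d²=42605348.00)
P4 → Z-11 (d²=8820125.00)
P5 → Z-11 (d²=12528361.00)
P6 → Z-11 (d²=63588496.00)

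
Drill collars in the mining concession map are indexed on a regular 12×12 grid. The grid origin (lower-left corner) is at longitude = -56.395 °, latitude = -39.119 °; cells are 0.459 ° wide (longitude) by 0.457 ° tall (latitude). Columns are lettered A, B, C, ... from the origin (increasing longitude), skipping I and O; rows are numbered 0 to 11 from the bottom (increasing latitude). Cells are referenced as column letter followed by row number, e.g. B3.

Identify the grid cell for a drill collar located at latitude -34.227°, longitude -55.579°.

Column index: ⌊(-55.579 − -56.395) / 0.459⌋ = ⌊1.778⌋ = 1 → column B
Row offset from origin: ⌊(-34.227 − -39.119) / 0.457⌋ = ⌊10.705⌋ = 10 → row 10

B10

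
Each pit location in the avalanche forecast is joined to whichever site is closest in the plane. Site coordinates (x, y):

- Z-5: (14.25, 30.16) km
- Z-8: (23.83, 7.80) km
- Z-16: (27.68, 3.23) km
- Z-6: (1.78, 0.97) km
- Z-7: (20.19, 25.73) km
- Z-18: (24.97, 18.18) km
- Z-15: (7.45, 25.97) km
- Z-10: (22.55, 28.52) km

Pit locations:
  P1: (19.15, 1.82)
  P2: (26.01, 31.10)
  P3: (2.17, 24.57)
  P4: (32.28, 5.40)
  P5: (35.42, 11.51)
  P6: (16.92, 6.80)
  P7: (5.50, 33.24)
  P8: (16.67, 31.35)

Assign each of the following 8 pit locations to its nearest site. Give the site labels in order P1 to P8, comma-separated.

P1 → Z-8 (d²=57.66)
P2 → Z-10 (d²=18.63)
P3 → Z-15 (d²=29.84)
P4 → Z-16 (d²=25.87)
P5 → Z-16 (d²=128.47)
P6 → Z-8 (d²=48.75)
P7 → Z-15 (d²=56.66)
P8 → Z-5 (d²=7.27)

Z-8, Z-10, Z-15, Z-16, Z-16, Z-8, Z-15, Z-5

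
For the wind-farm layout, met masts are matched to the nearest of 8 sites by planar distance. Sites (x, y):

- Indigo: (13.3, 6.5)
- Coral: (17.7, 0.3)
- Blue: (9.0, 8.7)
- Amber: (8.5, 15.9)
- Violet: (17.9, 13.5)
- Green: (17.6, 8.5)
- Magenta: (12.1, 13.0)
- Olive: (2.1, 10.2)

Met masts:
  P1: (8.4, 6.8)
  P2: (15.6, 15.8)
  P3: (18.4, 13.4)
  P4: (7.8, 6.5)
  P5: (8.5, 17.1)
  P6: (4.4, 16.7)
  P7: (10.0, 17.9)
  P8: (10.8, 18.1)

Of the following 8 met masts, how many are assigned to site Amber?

4

P1 → Blue
P2 → Violet
P3 → Violet
P4 → Blue
P5 → Amber
P6 → Amber
P7 → Amber
P8 → Amber
4 of the 8 go to Amber.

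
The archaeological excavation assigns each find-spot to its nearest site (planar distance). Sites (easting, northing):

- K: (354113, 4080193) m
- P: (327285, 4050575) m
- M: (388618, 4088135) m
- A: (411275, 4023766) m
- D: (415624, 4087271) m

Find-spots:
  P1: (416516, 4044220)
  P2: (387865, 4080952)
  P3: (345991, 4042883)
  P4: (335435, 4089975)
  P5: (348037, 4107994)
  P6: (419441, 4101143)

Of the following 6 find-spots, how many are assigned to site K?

2

P1 → A
P2 → M
P3 → P
P4 → K
P5 → K
P6 → D
2 of the 6 go to K.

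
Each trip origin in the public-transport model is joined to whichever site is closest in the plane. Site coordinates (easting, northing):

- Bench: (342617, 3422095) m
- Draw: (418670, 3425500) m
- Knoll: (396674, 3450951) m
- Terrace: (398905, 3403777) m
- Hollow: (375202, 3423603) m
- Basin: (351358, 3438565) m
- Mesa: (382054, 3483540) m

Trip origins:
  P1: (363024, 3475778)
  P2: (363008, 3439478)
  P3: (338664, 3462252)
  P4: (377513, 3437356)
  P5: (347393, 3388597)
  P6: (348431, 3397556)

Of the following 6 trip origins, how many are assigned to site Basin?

P1 → Mesa
P2 → Basin
P3 → Basin
P4 → Hollow
P5 → Bench
P6 → Bench
2 of the 6 go to Basin.

2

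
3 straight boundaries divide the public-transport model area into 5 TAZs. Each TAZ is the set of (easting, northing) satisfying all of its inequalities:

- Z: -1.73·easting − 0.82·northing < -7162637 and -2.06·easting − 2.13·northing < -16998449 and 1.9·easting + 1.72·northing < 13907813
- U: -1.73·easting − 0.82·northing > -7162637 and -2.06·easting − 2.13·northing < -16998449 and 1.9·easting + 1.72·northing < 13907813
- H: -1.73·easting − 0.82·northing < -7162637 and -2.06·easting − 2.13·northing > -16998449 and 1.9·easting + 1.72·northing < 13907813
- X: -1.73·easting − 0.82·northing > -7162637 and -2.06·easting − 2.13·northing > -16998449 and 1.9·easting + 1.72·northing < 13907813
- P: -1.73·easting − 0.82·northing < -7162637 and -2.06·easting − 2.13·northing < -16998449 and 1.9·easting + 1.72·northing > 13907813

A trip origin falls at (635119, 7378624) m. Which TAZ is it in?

-1.73·635119 − 0.82·7378624 = -7149227.550, which is > -7162637
-2.06·635119 − 2.13·7378624 = -17024814.260, which is < -16998449
1.9·635119 + 1.72·7378624 = 13897959.380, which is < 13907813
This sign pattern matches U.

U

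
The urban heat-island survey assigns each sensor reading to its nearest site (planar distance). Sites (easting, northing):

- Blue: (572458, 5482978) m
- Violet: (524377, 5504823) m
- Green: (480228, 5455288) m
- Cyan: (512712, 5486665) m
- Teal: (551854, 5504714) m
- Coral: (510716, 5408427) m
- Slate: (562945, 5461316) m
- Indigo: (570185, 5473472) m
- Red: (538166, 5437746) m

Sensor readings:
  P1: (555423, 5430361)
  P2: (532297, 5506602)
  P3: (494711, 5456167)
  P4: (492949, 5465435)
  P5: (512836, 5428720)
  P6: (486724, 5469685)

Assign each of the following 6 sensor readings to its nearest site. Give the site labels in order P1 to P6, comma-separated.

Red, Violet, Green, Green, Coral, Green

P1 → Red (d²=352342274.00)
P2 → Violet (d²=65891241.00)
P3 → Green (d²=210529930.00)
P4 → Green (d²=264785450.00)
P5 → Coral (d²=416300249.00)
P6 → Green (d²=249471625.00)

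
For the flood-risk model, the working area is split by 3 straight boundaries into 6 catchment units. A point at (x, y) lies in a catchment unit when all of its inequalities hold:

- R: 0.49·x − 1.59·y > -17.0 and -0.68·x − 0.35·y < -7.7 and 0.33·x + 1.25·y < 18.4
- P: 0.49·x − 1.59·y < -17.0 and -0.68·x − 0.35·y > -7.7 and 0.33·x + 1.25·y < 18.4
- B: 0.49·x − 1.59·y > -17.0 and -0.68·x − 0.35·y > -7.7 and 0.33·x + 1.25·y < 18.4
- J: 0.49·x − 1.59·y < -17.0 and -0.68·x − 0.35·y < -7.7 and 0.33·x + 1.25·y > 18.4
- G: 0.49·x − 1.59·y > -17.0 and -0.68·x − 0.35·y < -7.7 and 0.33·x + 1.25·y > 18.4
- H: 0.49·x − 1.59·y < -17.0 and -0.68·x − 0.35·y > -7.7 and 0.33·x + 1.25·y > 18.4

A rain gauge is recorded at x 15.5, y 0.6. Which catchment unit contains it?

0.49·15.5 − 1.59·0.6 = 6.641, which is > -17.0
-0.68·15.5 − 0.35·0.6 = -10.750, which is < -7.7
0.33·15.5 + 1.25·0.6 = 5.865, which is < 18.4
This sign pattern matches R.

R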